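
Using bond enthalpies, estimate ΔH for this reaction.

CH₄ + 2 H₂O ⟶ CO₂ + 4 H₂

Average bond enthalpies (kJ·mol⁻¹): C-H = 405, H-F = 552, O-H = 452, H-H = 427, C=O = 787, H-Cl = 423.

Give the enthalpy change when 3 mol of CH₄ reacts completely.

ΔH = +438 kJ

Bonds broken (reactants):
  C-H: 4 × 405 = 1620
  O-H: 4 × 452 = 1808
  Σ(broken) = 3428 kJ
Bonds formed (products):
  C=O: 2 × 787 = 1574
  H-H: 4 × 427 = 1708
  Σ(formed) = 3282 kJ
ΔH = Σ(broken) − Σ(formed) = 3428 − 3282 = +146 kJ
For 3× the reaction as written: 3 × (+146) = +438 kJ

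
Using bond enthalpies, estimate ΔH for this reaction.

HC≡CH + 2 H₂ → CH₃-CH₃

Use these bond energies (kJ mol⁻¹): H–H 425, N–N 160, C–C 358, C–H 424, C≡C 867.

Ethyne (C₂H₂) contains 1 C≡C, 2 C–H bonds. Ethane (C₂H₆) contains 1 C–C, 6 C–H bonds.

Bonds broken (reactants):
  C≡C: 1 × 867 = 867
  C–H: 2 × 424 = 848
  H–H: 2 × 425 = 850
  Σ(broken) = 2565 kJ
Bonds formed (products):
  C–C: 1 × 358 = 358
  C–H: 6 × 424 = 2544
  Σ(formed) = 2902 kJ
ΔH = Σ(broken) − Σ(formed) = 2565 − 2902 = −337 kJ

ΔH ≈ −337 kJ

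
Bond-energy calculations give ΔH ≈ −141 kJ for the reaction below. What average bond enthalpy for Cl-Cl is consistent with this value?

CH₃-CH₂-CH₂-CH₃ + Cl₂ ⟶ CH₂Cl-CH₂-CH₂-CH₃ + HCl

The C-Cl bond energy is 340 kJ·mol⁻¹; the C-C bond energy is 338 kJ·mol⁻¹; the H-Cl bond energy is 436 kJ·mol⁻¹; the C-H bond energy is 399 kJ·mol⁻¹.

Let D be the Cl-Cl bond energy.
Σ(broken) = 3×338 + 10×399 + 1×D = 5004 + D
Σ(formed) = 3×338 + 1×340 + 9×399 + 1×436 = 5381
ΔH = Σ(broken) − Σ(formed) = (5004 + D) − (5381) = −377 + D
Setting this equal to −141 kJ gives D = 236 kJ/mol.

D(Cl-Cl) ≈ 236 kJ/mol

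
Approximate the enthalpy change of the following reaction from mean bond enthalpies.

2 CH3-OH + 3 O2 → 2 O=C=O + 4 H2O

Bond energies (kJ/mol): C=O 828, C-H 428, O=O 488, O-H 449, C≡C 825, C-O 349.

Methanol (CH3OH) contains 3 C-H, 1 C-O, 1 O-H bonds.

ΔH ≈ −1276 kJ

Bonds broken (reactants):
  C-H: 6 × 428 = 2568
  C-O: 2 × 349 = 698
  O-H: 2 × 449 = 898
  O=O: 3 × 488 = 1464
  Σ(broken) = 5628 kJ
Bonds formed (products):
  C=O: 4 × 828 = 3312
  O-H: 8 × 449 = 3592
  Σ(formed) = 6904 kJ
ΔH = Σ(broken) − Σ(formed) = 5628 − 6904 = −1276 kJ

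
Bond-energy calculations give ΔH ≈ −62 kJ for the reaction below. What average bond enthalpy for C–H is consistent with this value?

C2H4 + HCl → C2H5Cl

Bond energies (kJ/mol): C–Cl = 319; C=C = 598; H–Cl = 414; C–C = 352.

D(C–H) ≈ 403 kJ/mol

Let D be the C–H bond energy.
Σ(broken) = 4×D + 1×598 + 1×414 = 1012 + 4D
Σ(formed) = 1×352 + 1×319 + 5×D = 671 + 5D
ΔH = Σ(broken) − Σ(formed) = (1012 + 4D) − (671 + 5D) = +341 − D
Setting this equal to −62 kJ gives D = 403 kJ/mol.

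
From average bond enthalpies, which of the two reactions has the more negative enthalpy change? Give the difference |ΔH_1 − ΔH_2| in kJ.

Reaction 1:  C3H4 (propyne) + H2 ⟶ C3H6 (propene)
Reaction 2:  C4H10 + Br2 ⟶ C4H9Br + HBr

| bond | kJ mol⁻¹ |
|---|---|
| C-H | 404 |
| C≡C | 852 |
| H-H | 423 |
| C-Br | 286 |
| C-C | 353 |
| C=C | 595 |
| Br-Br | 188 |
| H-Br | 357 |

Reaction 1:
  Bonds broken (reactants):
    C≡C: 1 × 852 = 852
    C-C: 1 × 353 = 353
    C-H: 4 × 404 = 1616
    H-H: 1 × 423 = 423
    Σ(broken) = 3244 kJ
  Bonds formed (products):
    C-C: 1 × 353 = 353
    C-H: 6 × 404 = 2424
    C=C: 1 × 595 = 595
    Σ(formed) = 3372 kJ
  ΔH_1 = 3244 − 3372 = −128 kJ
Reaction 2:
  Bonds broken (reactants):
    Br-Br: 1 × 188 = 188
    C-C: 3 × 353 = 1059
    C-H: 10 × 404 = 4040
    Σ(broken) = 5287 kJ
  Bonds formed (products):
    C-Br: 1 × 286 = 286
    C-C: 3 × 353 = 1059
    C-H: 9 × 404 = 3636
    H-Br: 1 × 357 = 357
    Σ(formed) = 5338 kJ
  ΔH_2 = 5287 − 5338 = −51 kJ
ΔH_1 − ΔH_2 = −77 kJ, so reaction 1 has the more negative ΔH; |ΔH_1 − ΔH_2| = 77 kJ.

Reaction 1, by 77 kJ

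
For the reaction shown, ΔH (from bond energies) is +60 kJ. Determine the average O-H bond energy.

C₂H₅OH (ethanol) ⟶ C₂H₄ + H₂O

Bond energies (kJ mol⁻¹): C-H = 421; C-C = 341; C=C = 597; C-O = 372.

Let D be the O-H bond energy.
Σ(broken) = 1×341 + 5×421 + 1×372 + 1×D = 2818 + D
Σ(formed) = 4×421 + 1×597 + 2×D = 2281 + 2D
ΔH = Σ(broken) − Σ(formed) = (2818 + D) − (2281 + 2D) = +537 − D
Setting this equal to +60 kJ gives D = 477 kJ/mol.

D(O-H) ≈ 477 kJ/mol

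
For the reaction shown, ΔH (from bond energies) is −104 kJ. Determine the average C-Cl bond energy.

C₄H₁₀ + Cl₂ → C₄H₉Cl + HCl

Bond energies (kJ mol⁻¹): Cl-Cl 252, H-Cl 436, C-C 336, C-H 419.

D(C-Cl) ≈ 339 kJ/mol

Let D be the C-Cl bond energy.
Σ(broken) = 3×336 + 10×419 + 1×252 = 5450
Σ(formed) = 3×336 + 1×D + 9×419 + 1×436 = 5215 + D
ΔH = Σ(broken) − Σ(formed) = (5450) − (5215 + D) = +235 − D
Setting this equal to −104 kJ gives D = 339 kJ/mol.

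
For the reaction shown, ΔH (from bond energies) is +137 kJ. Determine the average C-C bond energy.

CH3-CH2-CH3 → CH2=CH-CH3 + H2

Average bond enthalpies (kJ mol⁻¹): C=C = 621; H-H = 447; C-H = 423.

Let D be the C-C bond energy.
Σ(broken) = 2×D + 8×423 = 3384 + 2D
Σ(formed) = 1×D + 6×423 + 1×621 + 1×447 = 3606 + D
ΔH = Σ(broken) − Σ(formed) = (3384 + 2D) − (3606 + D) = −222 + D
Setting this equal to +137 kJ gives D = 359 kJ/mol.

D(C-C) ≈ 359 kJ/mol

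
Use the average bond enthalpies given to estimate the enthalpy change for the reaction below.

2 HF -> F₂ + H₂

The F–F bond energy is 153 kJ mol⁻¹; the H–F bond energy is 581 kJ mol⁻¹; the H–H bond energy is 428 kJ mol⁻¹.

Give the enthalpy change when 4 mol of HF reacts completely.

ΔH = +1162 kJ

Bonds broken (reactants):
  H–F: 2 × 581 = 1162
  Σ(broken) = 1162 kJ
Bonds formed (products):
  F–F: 1 × 153 = 153
  H–H: 1 × 428 = 428
  Σ(formed) = 581 kJ
ΔH = Σ(broken) − Σ(formed) = 1162 − 581 = +581 kJ
For 2× the reaction as written: 2 × (+581) = +1162 kJ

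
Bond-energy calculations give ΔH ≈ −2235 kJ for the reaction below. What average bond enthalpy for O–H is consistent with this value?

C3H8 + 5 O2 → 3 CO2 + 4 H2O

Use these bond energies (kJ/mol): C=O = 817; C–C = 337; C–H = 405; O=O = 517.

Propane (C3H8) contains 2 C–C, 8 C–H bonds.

Let D be the O–H bond energy.
Σ(broken) = 2×337 + 8×405 + 5×517 = 6499
Σ(formed) = 6×817 + 8×D = 4902 + 8D
ΔH = Σ(broken) − Σ(formed) = (6499) − (4902 + 8D) = +1597 − 8D
Setting this equal to −2235 kJ gives 8D = 3832, so D = 479 kJ/mol.

D(O–H) ≈ 479 kJ/mol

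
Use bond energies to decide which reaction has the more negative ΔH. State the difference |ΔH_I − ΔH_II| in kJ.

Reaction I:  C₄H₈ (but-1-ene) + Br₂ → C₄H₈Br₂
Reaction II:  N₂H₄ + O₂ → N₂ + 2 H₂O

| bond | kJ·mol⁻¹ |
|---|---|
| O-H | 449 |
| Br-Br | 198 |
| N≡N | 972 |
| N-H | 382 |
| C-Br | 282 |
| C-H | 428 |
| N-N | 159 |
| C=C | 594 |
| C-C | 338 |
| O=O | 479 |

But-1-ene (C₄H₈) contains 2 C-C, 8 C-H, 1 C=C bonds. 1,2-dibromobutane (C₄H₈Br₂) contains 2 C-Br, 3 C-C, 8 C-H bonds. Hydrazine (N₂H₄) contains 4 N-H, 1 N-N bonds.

Reaction I:
  Bonds broken (reactants):
    Br-Br: 1 × 198 = 198
    C-C: 2 × 338 = 676
    C-H: 8 × 428 = 3424
    C=C: 1 × 594 = 594
    Σ(broken) = 4892 kJ
  Bonds formed (products):
    C-Br: 2 × 282 = 564
    C-C: 3 × 338 = 1014
    C-H: 8 × 428 = 3424
    Σ(formed) = 5002 kJ
  ΔH_I = 4892 − 5002 = −110 kJ
Reaction II:
  Bonds broken (reactants):
    N-H: 4 × 382 = 1528
    N-N: 1 × 159 = 159
    O=O: 1 × 479 = 479
    Σ(broken) = 2166 kJ
  Bonds formed (products):
    N≡N: 1 × 972 = 972
    O-H: 4 × 449 = 1796
    Σ(formed) = 2768 kJ
  ΔH_II = 2166 − 2768 = −602 kJ
ΔH_I − ΔH_II = +492 kJ, so reaction II has the more negative ΔH; |ΔH_I − ΔH_II| = 492 kJ.

Reaction II, by 492 kJ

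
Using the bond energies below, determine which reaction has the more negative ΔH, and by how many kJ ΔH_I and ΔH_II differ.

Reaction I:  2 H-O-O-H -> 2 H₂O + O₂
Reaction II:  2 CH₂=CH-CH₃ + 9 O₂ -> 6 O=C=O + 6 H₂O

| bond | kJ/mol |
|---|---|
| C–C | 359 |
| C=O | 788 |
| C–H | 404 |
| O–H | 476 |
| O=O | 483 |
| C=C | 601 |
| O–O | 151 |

Reaction I:
  Bonds broken (reactants):
    O–H: 4 × 476 = 1904
    O–O: 2 × 151 = 302
    Σ(broken) = 2206 kJ
  Bonds formed (products):
    O–H: 4 × 476 = 1904
    O=O: 1 × 483 = 483
    Σ(formed) = 2387 kJ
  ΔH_I = 2206 − 2387 = −181 kJ
Reaction II:
  Bonds broken (reactants):
    C–C: 2 × 359 = 718
    C–H: 12 × 404 = 4848
    C=C: 2 × 601 = 1202
    O=O: 9 × 483 = 4347
    Σ(broken) = 11115 kJ
  Bonds formed (products):
    C=O: 12 × 788 = 9456
    O–H: 12 × 476 = 5712
    Σ(formed) = 15168 kJ
  ΔH_II = 11115 − 15168 = −4053 kJ
ΔH_I − ΔH_II = +3872 kJ, so reaction II has the more negative ΔH; |ΔH_I − ΔH_II| = 3872 kJ.

Reaction II, by 3872 kJ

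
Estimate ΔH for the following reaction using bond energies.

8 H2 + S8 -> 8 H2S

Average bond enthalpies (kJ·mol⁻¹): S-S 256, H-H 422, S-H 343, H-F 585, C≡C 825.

ΔH ≈ −64 kJ

Bonds broken (reactants):
  H-H: 8 × 422 = 3376
  S-S: 8 × 256 = 2048
  Σ(broken) = 5424 kJ
Bonds formed (products):
  S-H: 16 × 343 = 5488
  Σ(formed) = 5488 kJ
ΔH = Σ(broken) − Σ(formed) = 5424 − 5488 = −64 kJ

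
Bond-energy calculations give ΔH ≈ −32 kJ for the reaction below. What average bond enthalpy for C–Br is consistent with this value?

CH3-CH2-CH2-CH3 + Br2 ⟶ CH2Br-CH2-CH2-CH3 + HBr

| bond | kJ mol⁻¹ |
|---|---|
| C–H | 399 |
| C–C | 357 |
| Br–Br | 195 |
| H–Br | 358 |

D(C–Br) ≈ 268 kJ/mol

Let D be the C–Br bond energy.
Σ(broken) = 1×195 + 3×357 + 10×399 = 5256
Σ(formed) = 1×D + 3×357 + 9×399 + 1×358 = 5020 + D
ΔH = Σ(broken) − Σ(formed) = (5256) − (5020 + D) = +236 − D
Setting this equal to −32 kJ gives D = 268 kJ/mol.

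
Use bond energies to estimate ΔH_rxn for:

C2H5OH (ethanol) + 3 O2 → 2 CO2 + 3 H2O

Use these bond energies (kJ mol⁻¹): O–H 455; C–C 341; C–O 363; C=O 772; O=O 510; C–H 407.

Bonds broken (reactants):
  C–C: 1 × 341 = 341
  C–H: 5 × 407 = 2035
  C–O: 1 × 363 = 363
  O–H: 1 × 455 = 455
  O=O: 3 × 510 = 1530
  Σ(broken) = 4724 kJ
Bonds formed (products):
  C=O: 4 × 772 = 3088
  O–H: 6 × 455 = 2730
  Σ(formed) = 5818 kJ
ΔH = Σ(broken) − Σ(formed) = 4724 − 5818 = −1094 kJ

ΔH ≈ −1094 kJ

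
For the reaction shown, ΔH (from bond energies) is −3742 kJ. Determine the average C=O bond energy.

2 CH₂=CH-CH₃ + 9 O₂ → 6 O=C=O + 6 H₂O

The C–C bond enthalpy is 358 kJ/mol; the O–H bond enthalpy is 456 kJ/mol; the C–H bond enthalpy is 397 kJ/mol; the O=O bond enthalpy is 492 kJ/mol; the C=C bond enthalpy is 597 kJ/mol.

D(C=O) ≈ 781 kJ/mol

Let D be the C=O bond energy.
Σ(broken) = 2×358 + 12×397 + 2×597 + 9×492 = 11102
Σ(formed) = 12×D + 12×456 = 5472 + 12D
ΔH = Σ(broken) − Σ(formed) = (11102) − (5472 + 12D) = +5630 − 12D
Setting this equal to −3742 kJ gives 12D = 9372, so D = 781 kJ/mol.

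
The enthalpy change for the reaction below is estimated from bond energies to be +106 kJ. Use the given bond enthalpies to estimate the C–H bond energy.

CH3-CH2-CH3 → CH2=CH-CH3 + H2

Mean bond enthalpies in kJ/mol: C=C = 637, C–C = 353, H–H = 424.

Let D be the C–H bond energy.
Σ(broken) = 2×353 + 8×D = 706 + 8D
Σ(formed) = 1×353 + 6×D + 1×637 + 1×424 = 1414 + 6D
ΔH = Σ(broken) − Σ(formed) = (706 + 8D) − (1414 + 6D) = −708 + 2D
Setting this equal to +106 kJ gives 2D = 814, so D = 407 kJ/mol.

D(C–H) ≈ 407 kJ/mol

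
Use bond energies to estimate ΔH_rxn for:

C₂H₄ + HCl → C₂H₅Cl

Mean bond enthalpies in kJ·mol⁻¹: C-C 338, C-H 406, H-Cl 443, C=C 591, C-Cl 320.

ΔH ≈ −30 kJ

Bonds broken (reactants):
  C-H: 4 × 406 = 1624
  C=C: 1 × 591 = 591
  H-Cl: 1 × 443 = 443
  Σ(broken) = 2658 kJ
Bonds formed (products):
  C-C: 1 × 338 = 338
  C-Cl: 1 × 320 = 320
  C-H: 5 × 406 = 2030
  Σ(formed) = 2688 kJ
ΔH = Σ(broken) − Σ(formed) = 2658 − 2688 = −30 kJ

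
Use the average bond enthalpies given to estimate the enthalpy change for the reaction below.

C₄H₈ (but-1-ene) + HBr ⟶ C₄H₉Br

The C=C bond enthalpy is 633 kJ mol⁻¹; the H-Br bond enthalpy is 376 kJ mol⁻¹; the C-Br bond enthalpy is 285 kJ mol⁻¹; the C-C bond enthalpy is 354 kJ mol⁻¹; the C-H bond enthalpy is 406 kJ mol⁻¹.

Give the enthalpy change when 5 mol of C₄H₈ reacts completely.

Bonds broken (reactants):
  C-C: 2 × 354 = 708
  C-H: 8 × 406 = 3248
  C=C: 1 × 633 = 633
  H-Br: 1 × 376 = 376
  Σ(broken) = 4965 kJ
Bonds formed (products):
  C-Br: 1 × 285 = 285
  C-C: 3 × 354 = 1062
  C-H: 9 × 406 = 3654
  Σ(formed) = 5001 kJ
ΔH = Σ(broken) − Σ(formed) = 4965 − 5001 = −36 kJ
For 5× the reaction as written: 5 × (−36) = −180 kJ

ΔH = −180 kJ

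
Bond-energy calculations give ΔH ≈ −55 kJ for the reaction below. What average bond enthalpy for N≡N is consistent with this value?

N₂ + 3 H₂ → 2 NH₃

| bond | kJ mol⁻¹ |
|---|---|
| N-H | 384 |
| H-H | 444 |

D(N≡N) ≈ 917 kJ/mol

Let D be the N≡N bond energy.
Σ(broken) = 3×444 + 1×D = 1332 + D
Σ(formed) = 6×384 = 2304
ΔH = Σ(broken) − Σ(formed) = (1332 + D) − (2304) = −972 + D
Setting this equal to −55 kJ gives D = 917 kJ/mol.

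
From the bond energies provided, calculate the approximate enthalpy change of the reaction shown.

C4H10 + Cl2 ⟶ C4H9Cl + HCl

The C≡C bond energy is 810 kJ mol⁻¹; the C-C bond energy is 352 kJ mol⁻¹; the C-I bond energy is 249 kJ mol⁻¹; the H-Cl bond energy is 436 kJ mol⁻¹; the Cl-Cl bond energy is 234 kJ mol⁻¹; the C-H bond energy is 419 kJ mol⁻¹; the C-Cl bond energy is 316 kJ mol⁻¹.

Bonds broken (reactants):
  C-C: 3 × 352 = 1056
  C-H: 10 × 419 = 4190
  Cl-Cl: 1 × 234 = 234
  Σ(broken) = 5480 kJ
Bonds formed (products):
  C-C: 3 × 352 = 1056
  C-Cl: 1 × 316 = 316
  C-H: 9 × 419 = 3771
  H-Cl: 1 × 436 = 436
  Σ(formed) = 5579 kJ
ΔH = Σ(broken) − Σ(formed) = 5480 − 5579 = −99 kJ

ΔH ≈ −99 kJ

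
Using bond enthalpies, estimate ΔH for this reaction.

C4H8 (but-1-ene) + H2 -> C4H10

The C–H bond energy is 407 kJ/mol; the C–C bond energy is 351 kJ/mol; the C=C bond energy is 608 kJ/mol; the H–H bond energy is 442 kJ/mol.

ΔH ≈ −115 kJ

Bonds broken (reactants):
  C–C: 2 × 351 = 702
  C–H: 8 × 407 = 3256
  C=C: 1 × 608 = 608
  H–H: 1 × 442 = 442
  Σ(broken) = 5008 kJ
Bonds formed (products):
  C–C: 3 × 351 = 1053
  C–H: 10 × 407 = 4070
  Σ(formed) = 5123 kJ
ΔH = Σ(broken) − Σ(formed) = 5008 − 5123 = −115 kJ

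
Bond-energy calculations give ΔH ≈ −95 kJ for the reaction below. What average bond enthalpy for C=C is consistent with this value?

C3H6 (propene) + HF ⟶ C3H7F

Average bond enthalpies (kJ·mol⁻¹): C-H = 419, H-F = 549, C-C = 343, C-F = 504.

D(C=C) ≈ 622 kJ/mol

Let D be the C=C bond energy.
Σ(broken) = 1×343 + 6×419 + 1×D + 1×549 = 3406 + D
Σ(formed) = 2×343 + 1×504 + 7×419 = 4123
ΔH = Σ(broken) − Σ(formed) = (3406 + D) − (4123) = −717 + D
Setting this equal to −95 kJ gives D = 622 kJ/mol.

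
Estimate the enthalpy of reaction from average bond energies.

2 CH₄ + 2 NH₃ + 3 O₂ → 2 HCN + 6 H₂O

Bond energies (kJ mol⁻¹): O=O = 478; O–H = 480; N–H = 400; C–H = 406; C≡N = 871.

ΔH ≈ −1232 kJ

Bonds broken (reactants):
  C–H: 8 × 406 = 3248
  N–H: 6 × 400 = 2400
  O=O: 3 × 478 = 1434
  Σ(broken) = 7082 kJ
Bonds formed (products):
  C≡N: 2 × 871 = 1742
  C–H: 2 × 406 = 812
  O–H: 12 × 480 = 5760
  Σ(formed) = 8314 kJ
ΔH = Σ(broken) − Σ(formed) = 7082 − 8314 = −1232 kJ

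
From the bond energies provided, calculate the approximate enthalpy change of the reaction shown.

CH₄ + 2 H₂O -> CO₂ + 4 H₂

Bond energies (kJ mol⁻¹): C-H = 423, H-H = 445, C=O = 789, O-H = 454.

ΔH ≈ +150 kJ

Bonds broken (reactants):
  C-H: 4 × 423 = 1692
  O-H: 4 × 454 = 1816
  Σ(broken) = 3508 kJ
Bonds formed (products):
  C=O: 2 × 789 = 1578
  H-H: 4 × 445 = 1780
  Σ(formed) = 3358 kJ
ΔH = Σ(broken) − Σ(formed) = 3508 − 3358 = +150 kJ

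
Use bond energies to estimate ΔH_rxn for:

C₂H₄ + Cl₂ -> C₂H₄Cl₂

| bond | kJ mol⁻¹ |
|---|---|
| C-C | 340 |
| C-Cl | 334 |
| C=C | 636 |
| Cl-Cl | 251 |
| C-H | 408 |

ΔH ≈ −121 kJ

Bonds broken (reactants):
  C-H: 4 × 408 = 1632
  C=C: 1 × 636 = 636
  Cl-Cl: 1 × 251 = 251
  Σ(broken) = 2519 kJ
Bonds formed (products):
  C-C: 1 × 340 = 340
  C-Cl: 2 × 334 = 668
  C-H: 4 × 408 = 1632
  Σ(formed) = 2640 kJ
ΔH = Σ(broken) − Σ(formed) = 2519 − 2640 = −121 kJ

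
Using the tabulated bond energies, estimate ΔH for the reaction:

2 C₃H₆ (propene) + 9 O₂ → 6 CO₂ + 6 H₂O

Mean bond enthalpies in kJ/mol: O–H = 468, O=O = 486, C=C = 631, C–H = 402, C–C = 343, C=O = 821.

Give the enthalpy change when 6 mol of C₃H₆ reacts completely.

Bonds broken (reactants):
  C–C: 2 × 343 = 686
  C–H: 12 × 402 = 4824
  C=C: 2 × 631 = 1262
  O=O: 9 × 486 = 4374
  Σ(broken) = 11146 kJ
Bonds formed (products):
  C=O: 12 × 821 = 9852
  O–H: 12 × 468 = 5616
  Σ(formed) = 15468 kJ
ΔH = Σ(broken) − Σ(formed) = 11146 − 15468 = −4322 kJ
For 3× the reaction as written: 3 × (−4322) = −12966 kJ

ΔH = −12966 kJ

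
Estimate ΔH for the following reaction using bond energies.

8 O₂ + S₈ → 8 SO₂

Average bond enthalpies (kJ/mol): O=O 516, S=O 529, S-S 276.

Bonds broken (reactants):
  O=O: 8 × 516 = 4128
  S-S: 8 × 276 = 2208
  Σ(broken) = 6336 kJ
Bonds formed (products):
  S=O: 16 × 529 = 8464
  Σ(formed) = 8464 kJ
ΔH = Σ(broken) − Σ(formed) = 6336 − 8464 = −2128 kJ

ΔH ≈ −2128 kJ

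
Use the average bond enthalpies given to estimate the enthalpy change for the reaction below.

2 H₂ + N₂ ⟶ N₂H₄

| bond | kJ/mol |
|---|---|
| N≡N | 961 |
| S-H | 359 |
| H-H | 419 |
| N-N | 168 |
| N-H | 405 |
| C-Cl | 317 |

ΔH ≈ +11 kJ

Bonds broken (reactants):
  H-H: 2 × 419 = 838
  N≡N: 1 × 961 = 961
  Σ(broken) = 1799 kJ
Bonds formed (products):
  N-H: 4 × 405 = 1620
  N-N: 1 × 168 = 168
  Σ(formed) = 1788 kJ
ΔH = Σ(broken) − Σ(formed) = 1799 − 1788 = +11 kJ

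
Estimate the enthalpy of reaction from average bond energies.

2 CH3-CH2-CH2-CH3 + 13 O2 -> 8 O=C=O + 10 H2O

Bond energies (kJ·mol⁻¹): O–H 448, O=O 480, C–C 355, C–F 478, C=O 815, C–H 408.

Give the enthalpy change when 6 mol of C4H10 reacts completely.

Bonds broken (reactants):
  C–C: 6 × 355 = 2130
  C–H: 20 × 408 = 8160
  O=O: 13 × 480 = 6240
  Σ(broken) = 16530 kJ
Bonds formed (products):
  C=O: 16 × 815 = 13040
  O–H: 20 × 448 = 8960
  Σ(formed) = 22000 kJ
ΔH = Σ(broken) − Σ(formed) = 16530 − 22000 = −5470 kJ
For 3× the reaction as written: 3 × (−5470) = −16410 kJ

ΔH = −16410 kJ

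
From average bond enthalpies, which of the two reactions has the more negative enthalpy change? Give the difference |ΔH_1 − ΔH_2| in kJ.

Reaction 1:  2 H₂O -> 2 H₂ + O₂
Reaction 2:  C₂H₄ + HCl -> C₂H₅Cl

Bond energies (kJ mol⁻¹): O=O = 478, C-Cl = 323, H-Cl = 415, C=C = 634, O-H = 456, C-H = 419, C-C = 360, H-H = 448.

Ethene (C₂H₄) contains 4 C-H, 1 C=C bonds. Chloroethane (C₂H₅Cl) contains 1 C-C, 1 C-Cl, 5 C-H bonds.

Reaction 1:
  Bonds broken (reactants):
    O-H: 4 × 456 = 1824
    Σ(broken) = 1824 kJ
  Bonds formed (products):
    H-H: 2 × 448 = 896
    O=O: 1 × 478 = 478
    Σ(formed) = 1374 kJ
  ΔH_1 = 1824 − 1374 = +450 kJ
Reaction 2:
  Bonds broken (reactants):
    C-H: 4 × 419 = 1676
    C=C: 1 × 634 = 634
    H-Cl: 1 × 415 = 415
    Σ(broken) = 2725 kJ
  Bonds formed (products):
    C-C: 1 × 360 = 360
    C-Cl: 1 × 323 = 323
    C-H: 5 × 419 = 2095
    Σ(formed) = 2778 kJ
  ΔH_2 = 2725 − 2778 = −53 kJ
ΔH_1 − ΔH_2 = +503 kJ, so reaction 2 has the more negative ΔH; |ΔH_1 − ΔH_2| = 503 kJ.

Reaction 2, by 503 kJ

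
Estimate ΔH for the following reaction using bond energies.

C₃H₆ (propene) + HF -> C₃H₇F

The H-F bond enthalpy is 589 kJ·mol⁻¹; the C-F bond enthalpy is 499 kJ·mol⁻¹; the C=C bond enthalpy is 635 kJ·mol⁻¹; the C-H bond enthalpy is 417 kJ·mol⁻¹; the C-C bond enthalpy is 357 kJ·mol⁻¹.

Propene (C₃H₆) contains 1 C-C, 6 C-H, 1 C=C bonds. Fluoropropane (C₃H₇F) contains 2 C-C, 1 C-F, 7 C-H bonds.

ΔH ≈ −49 kJ

Bonds broken (reactants):
  C-C: 1 × 357 = 357
  C-H: 6 × 417 = 2502
  C=C: 1 × 635 = 635
  H-F: 1 × 589 = 589
  Σ(broken) = 4083 kJ
Bonds formed (products):
  C-C: 2 × 357 = 714
  C-F: 1 × 499 = 499
  C-H: 7 × 417 = 2919
  Σ(formed) = 4132 kJ
ΔH = Σ(broken) − Σ(formed) = 4083 − 4132 = −49 kJ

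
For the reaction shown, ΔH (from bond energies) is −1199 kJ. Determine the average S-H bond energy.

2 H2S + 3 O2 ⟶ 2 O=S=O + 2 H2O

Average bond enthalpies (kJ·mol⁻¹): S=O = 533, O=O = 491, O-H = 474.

D(S-H) ≈ 339 kJ/mol

Let D be the S-H bond energy.
Σ(broken) = 3×491 + 4×D = 1473 + 4D
Σ(formed) = 4×474 + 4×533 = 4028
ΔH = Σ(broken) − Σ(formed) = (1473 + 4D) − (4028) = −2555 + 4D
Setting this equal to −1199 kJ gives 4D = 1356, so D = 339 kJ/mol.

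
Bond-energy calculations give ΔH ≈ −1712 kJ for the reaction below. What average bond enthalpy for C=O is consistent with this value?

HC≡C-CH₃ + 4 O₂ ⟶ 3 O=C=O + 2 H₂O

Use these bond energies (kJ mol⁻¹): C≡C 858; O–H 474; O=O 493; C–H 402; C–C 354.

Let D be the C=O bond energy.
Σ(broken) = 1×858 + 1×354 + 4×402 + 4×493 = 4792
Σ(formed) = 6×D + 4×474 = 1896 + 6D
ΔH = Σ(broken) − Σ(formed) = (4792) − (1896 + 6D) = +2896 − 6D
Setting this equal to −1712 kJ gives 6D = 4608, so D = 768 kJ/mol.

D(C=O) ≈ 768 kJ/mol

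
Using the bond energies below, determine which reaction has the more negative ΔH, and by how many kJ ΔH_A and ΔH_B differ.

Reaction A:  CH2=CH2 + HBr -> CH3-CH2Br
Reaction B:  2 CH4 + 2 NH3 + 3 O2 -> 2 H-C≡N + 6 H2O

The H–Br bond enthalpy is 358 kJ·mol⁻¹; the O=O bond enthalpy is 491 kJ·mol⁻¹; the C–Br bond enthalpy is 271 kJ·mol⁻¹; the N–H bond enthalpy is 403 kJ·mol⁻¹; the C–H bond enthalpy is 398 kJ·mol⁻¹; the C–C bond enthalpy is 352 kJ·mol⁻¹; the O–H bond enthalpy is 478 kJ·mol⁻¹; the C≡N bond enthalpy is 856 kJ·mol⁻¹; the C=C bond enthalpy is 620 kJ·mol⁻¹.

Reaction A:
  Bonds broken (reactants):
    C–H: 4 × 398 = 1592
    C=C: 1 × 620 = 620
    H–Br: 1 × 358 = 358
    Σ(broken) = 2570 kJ
  Bonds formed (products):
    C–Br: 1 × 271 = 271
    C–C: 1 × 352 = 352
    C–H: 5 × 398 = 1990
    Σ(formed) = 2613 kJ
  ΔH_A = 2570 − 2613 = −43 kJ
Reaction B:
  Bonds broken (reactants):
    C–H: 8 × 398 = 3184
    N–H: 6 × 403 = 2418
    O=O: 3 × 491 = 1473
    Σ(broken) = 7075 kJ
  Bonds formed (products):
    C≡N: 2 × 856 = 1712
    C–H: 2 × 398 = 796
    O–H: 12 × 478 = 5736
    Σ(formed) = 8244 kJ
  ΔH_B = 7075 − 8244 = −1169 kJ
ΔH_A − ΔH_B = +1126 kJ, so reaction B has the more negative ΔH; |ΔH_A − ΔH_B| = 1126 kJ.

Reaction B, by 1126 kJ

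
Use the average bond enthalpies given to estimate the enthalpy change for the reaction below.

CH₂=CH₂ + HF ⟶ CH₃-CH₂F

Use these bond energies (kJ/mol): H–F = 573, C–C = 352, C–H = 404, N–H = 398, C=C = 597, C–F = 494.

ΔH ≈ −80 kJ

Bonds broken (reactants):
  C–H: 4 × 404 = 1616
  C=C: 1 × 597 = 597
  H–F: 1 × 573 = 573
  Σ(broken) = 2786 kJ
Bonds formed (products):
  C–C: 1 × 352 = 352
  C–F: 1 × 494 = 494
  C–H: 5 × 404 = 2020
  Σ(formed) = 2866 kJ
ΔH = Σ(broken) − Σ(formed) = 2786 − 2866 = −80 kJ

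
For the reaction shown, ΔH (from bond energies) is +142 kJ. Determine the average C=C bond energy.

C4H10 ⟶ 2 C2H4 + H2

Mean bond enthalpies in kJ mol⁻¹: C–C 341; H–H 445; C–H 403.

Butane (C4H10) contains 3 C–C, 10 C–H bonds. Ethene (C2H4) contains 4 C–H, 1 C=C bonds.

Let D be the C=C bond energy.
Σ(broken) = 3×341 + 10×403 = 5053
Σ(formed) = 8×403 + 2×D + 1×445 = 3669 + 2D
ΔH = Σ(broken) − Σ(formed) = (5053) − (3669 + 2D) = +1384 − 2D
Setting this equal to +142 kJ gives 2D = 1242, so D = 621 kJ/mol.

D(C=C) ≈ 621 kJ/mol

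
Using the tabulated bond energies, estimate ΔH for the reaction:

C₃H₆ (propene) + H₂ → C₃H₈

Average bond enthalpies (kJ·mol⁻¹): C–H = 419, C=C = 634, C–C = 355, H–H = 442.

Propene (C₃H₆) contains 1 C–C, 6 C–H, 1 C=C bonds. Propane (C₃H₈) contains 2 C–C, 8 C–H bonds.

Bonds broken (reactants):
  C–C: 1 × 355 = 355
  C–H: 6 × 419 = 2514
  C=C: 1 × 634 = 634
  H–H: 1 × 442 = 442
  Σ(broken) = 3945 kJ
Bonds formed (products):
  C–C: 2 × 355 = 710
  C–H: 8 × 419 = 3352
  Σ(formed) = 4062 kJ
ΔH = Σ(broken) − Σ(formed) = 3945 − 4062 = −117 kJ

ΔH ≈ −117 kJ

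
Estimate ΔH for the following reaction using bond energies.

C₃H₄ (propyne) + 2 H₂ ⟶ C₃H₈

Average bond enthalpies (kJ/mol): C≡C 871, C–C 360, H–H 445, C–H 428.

ΔH ≈ −311 kJ

Bonds broken (reactants):
  C≡C: 1 × 871 = 871
  C–C: 1 × 360 = 360
  C–H: 4 × 428 = 1712
  H–H: 2 × 445 = 890
  Σ(broken) = 3833 kJ
Bonds formed (products):
  C–C: 2 × 360 = 720
  C–H: 8 × 428 = 3424
  Σ(formed) = 4144 kJ
ΔH = Σ(broken) − Σ(formed) = 3833 − 4144 = −311 kJ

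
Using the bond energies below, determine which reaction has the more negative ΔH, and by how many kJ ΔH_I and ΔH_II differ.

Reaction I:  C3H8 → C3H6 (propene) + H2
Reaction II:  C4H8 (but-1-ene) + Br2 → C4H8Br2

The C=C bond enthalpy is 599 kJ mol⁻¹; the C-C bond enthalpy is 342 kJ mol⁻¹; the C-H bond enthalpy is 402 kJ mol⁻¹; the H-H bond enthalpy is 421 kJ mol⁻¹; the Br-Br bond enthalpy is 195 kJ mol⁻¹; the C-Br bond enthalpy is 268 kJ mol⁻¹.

Reaction I:
  Bonds broken (reactants):
    C-C: 2 × 342 = 684
    C-H: 8 × 402 = 3216
    Σ(broken) = 3900 kJ
  Bonds formed (products):
    C-C: 1 × 342 = 342
    C-H: 6 × 402 = 2412
    C=C: 1 × 599 = 599
    H-H: 1 × 421 = 421
    Σ(formed) = 3774 kJ
  ΔH_I = 3900 − 3774 = +126 kJ
Reaction II:
  Bonds broken (reactants):
    Br-Br: 1 × 195 = 195
    C-C: 2 × 342 = 684
    C-H: 8 × 402 = 3216
    C=C: 1 × 599 = 599
    Σ(broken) = 4694 kJ
  Bonds formed (products):
    C-Br: 2 × 268 = 536
    C-C: 3 × 342 = 1026
    C-H: 8 × 402 = 3216
    Σ(formed) = 4778 kJ
  ΔH_II = 4694 − 4778 = −84 kJ
ΔH_I − ΔH_II = +210 kJ, so reaction II has the more negative ΔH; |ΔH_I − ΔH_II| = 210 kJ.

Reaction II, by 210 kJ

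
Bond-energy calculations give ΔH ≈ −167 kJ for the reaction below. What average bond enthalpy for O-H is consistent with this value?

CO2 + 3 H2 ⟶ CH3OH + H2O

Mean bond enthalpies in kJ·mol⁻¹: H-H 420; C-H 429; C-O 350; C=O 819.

D(O-H) ≈ 476 kJ/mol

Let D be the O-H bond energy.
Σ(broken) = 2×819 + 3×420 = 2898
Σ(formed) = 3×429 + 1×350 + 3×D = 1637 + 3D
ΔH = Σ(broken) − Σ(formed) = (2898) − (1637 + 3D) = +1261 − 3D
Setting this equal to −167 kJ gives 3D = 1428, so D = 476 kJ/mol.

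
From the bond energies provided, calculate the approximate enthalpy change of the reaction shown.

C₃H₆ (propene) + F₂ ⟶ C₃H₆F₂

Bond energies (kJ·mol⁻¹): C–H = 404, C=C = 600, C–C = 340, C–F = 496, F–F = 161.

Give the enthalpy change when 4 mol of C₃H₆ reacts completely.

ΔH = −2284 kJ

Bonds broken (reactants):
  C–C: 1 × 340 = 340
  C–H: 6 × 404 = 2424
  C=C: 1 × 600 = 600
  F–F: 1 × 161 = 161
  Σ(broken) = 3525 kJ
Bonds formed (products):
  C–C: 2 × 340 = 680
  C–F: 2 × 496 = 992
  C–H: 6 × 404 = 2424
  Σ(formed) = 4096 kJ
ΔH = Σ(broken) − Σ(formed) = 3525 − 4096 = −571 kJ
For 4× the reaction as written: 4 × (−571) = −2284 kJ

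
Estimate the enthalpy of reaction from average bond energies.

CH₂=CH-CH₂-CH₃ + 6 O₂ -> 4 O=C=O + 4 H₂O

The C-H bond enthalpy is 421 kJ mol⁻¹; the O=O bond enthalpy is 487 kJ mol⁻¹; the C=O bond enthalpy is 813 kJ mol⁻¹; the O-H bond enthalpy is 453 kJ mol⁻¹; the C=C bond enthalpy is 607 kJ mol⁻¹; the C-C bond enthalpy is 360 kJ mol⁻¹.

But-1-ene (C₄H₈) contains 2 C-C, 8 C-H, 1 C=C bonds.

Bonds broken (reactants):
  C-C: 2 × 360 = 720
  C-H: 8 × 421 = 3368
  C=C: 1 × 607 = 607
  O=O: 6 × 487 = 2922
  Σ(broken) = 7617 kJ
Bonds formed (products):
  C=O: 8 × 813 = 6504
  O-H: 8 × 453 = 3624
  Σ(formed) = 10128 kJ
ΔH = Σ(broken) − Σ(formed) = 7617 − 10128 = −2511 kJ

ΔH ≈ −2511 kJ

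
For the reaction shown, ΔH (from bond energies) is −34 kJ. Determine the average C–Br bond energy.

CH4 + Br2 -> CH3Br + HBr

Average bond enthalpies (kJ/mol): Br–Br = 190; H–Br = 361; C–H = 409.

Let D be the C–Br bond energy.
Σ(broken) = 1×190 + 4×409 = 1826
Σ(formed) = 1×D + 3×409 + 1×361 = 1588 + D
ΔH = Σ(broken) − Σ(formed) = (1826) − (1588 + D) = +238 − D
Setting this equal to −34 kJ gives D = 272 kJ/mol.

D(C–Br) ≈ 272 kJ/mol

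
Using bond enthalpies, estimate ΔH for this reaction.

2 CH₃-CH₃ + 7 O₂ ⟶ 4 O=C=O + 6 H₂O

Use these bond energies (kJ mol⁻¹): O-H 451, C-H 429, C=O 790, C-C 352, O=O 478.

Bonds broken (reactants):
  C-C: 2 × 352 = 704
  C-H: 12 × 429 = 5148
  O=O: 7 × 478 = 3346
  Σ(broken) = 9198 kJ
Bonds formed (products):
  C=O: 8 × 790 = 6320
  O-H: 12 × 451 = 5412
  Σ(formed) = 11732 kJ
ΔH = Σ(broken) − Σ(formed) = 9198 − 11732 = −2534 kJ

ΔH ≈ −2534 kJ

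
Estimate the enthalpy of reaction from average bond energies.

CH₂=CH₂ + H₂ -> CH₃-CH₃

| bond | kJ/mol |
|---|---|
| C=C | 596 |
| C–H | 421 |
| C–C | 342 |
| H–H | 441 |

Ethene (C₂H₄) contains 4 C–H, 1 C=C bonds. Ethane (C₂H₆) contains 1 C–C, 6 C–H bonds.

Bonds broken (reactants):
  C–H: 4 × 421 = 1684
  C=C: 1 × 596 = 596
  H–H: 1 × 441 = 441
  Σ(broken) = 2721 kJ
Bonds formed (products):
  C–C: 1 × 342 = 342
  C–H: 6 × 421 = 2526
  Σ(formed) = 2868 kJ
ΔH = Σ(broken) − Σ(formed) = 2721 − 2868 = −147 kJ

ΔH ≈ −147 kJ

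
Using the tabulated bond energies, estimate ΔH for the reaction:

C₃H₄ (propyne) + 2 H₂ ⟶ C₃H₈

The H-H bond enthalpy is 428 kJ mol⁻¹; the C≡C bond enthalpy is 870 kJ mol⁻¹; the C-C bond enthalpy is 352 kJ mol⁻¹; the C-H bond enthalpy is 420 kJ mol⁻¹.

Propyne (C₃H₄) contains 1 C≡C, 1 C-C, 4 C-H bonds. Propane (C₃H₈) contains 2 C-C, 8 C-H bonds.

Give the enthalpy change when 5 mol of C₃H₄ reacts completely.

ΔH = −1530 kJ

Bonds broken (reactants):
  C≡C: 1 × 870 = 870
  C-C: 1 × 352 = 352
  C-H: 4 × 420 = 1680
  H-H: 2 × 428 = 856
  Σ(broken) = 3758 kJ
Bonds formed (products):
  C-C: 2 × 352 = 704
  C-H: 8 × 420 = 3360
  Σ(formed) = 4064 kJ
ΔH = Σ(broken) − Σ(formed) = 3758 − 4064 = −306 kJ
For 5× the reaction as written: 5 × (−306) = −1530 kJ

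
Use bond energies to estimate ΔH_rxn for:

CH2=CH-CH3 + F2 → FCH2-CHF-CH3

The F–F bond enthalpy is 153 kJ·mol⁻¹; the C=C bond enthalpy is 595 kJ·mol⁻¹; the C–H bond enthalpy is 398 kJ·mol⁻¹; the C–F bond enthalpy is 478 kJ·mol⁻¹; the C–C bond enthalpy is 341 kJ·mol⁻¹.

Bonds broken (reactants):
  C–C: 1 × 341 = 341
  C–H: 6 × 398 = 2388
  C=C: 1 × 595 = 595
  F–F: 1 × 153 = 153
  Σ(broken) = 3477 kJ
Bonds formed (products):
  C–C: 2 × 341 = 682
  C–F: 2 × 478 = 956
  C–H: 6 × 398 = 2388
  Σ(formed) = 4026 kJ
ΔH = Σ(broken) − Σ(formed) = 3477 − 4026 = −549 kJ

ΔH ≈ −549 kJ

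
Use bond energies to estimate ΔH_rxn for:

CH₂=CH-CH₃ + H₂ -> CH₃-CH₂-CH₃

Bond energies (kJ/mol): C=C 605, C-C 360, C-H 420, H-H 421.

ΔH ≈ −174 kJ

Bonds broken (reactants):
  C-C: 1 × 360 = 360
  C-H: 6 × 420 = 2520
  C=C: 1 × 605 = 605
  H-H: 1 × 421 = 421
  Σ(broken) = 3906 kJ
Bonds formed (products):
  C-C: 2 × 360 = 720
  C-H: 8 × 420 = 3360
  Σ(formed) = 4080 kJ
ΔH = Σ(broken) − Σ(formed) = 3906 − 4080 = −174 kJ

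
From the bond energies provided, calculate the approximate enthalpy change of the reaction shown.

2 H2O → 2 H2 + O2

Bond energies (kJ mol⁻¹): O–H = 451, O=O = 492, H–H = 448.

Bonds broken (reactants):
  O–H: 4 × 451 = 1804
  Σ(broken) = 1804 kJ
Bonds formed (products):
  H–H: 2 × 448 = 896
  O=O: 1 × 492 = 492
  Σ(formed) = 1388 kJ
ΔH = Σ(broken) − Σ(formed) = 1804 − 1388 = +416 kJ

ΔH ≈ +416 kJ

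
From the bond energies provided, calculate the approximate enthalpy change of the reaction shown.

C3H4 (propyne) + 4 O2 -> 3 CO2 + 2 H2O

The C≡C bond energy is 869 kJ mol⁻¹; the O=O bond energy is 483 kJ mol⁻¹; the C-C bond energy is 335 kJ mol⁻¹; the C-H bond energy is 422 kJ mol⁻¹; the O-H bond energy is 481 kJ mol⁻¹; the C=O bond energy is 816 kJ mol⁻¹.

Bonds broken (reactants):
  C≡C: 1 × 869 = 869
  C-C: 1 × 335 = 335
  C-H: 4 × 422 = 1688
  O=O: 4 × 483 = 1932
  Σ(broken) = 4824 kJ
Bonds formed (products):
  C=O: 6 × 816 = 4896
  O-H: 4 × 481 = 1924
  Σ(formed) = 6820 kJ
ΔH = Σ(broken) − Σ(formed) = 4824 − 6820 = −1996 kJ

ΔH ≈ −1996 kJ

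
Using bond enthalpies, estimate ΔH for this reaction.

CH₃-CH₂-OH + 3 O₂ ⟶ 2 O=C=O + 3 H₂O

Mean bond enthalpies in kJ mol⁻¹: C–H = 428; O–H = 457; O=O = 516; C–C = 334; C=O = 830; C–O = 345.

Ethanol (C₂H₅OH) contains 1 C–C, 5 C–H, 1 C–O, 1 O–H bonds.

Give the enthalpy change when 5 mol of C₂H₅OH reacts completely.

ΔH = −6190 kJ

Bonds broken (reactants):
  C–C: 1 × 334 = 334
  C–H: 5 × 428 = 2140
  C–O: 1 × 345 = 345
  O–H: 1 × 457 = 457
  O=O: 3 × 516 = 1548
  Σ(broken) = 4824 kJ
Bonds formed (products):
  C=O: 4 × 830 = 3320
  O–H: 6 × 457 = 2742
  Σ(formed) = 6062 kJ
ΔH = Σ(broken) − Σ(formed) = 4824 − 6062 = −1238 kJ
For 5× the reaction as written: 5 × (−1238) = −6190 kJ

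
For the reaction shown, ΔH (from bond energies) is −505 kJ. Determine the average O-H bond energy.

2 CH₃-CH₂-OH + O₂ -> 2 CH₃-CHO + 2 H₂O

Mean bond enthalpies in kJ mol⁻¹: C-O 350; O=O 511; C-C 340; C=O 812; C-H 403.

Let D be the O-H bond energy.
Σ(broken) = 2×340 + 10×403 + 2×350 + 2×D + 1×511 = 5921 + 2D
Σ(formed) = 2×340 + 8×403 + 2×812 + 4×D = 5528 + 4D
ΔH = Σ(broken) − Σ(formed) = (5921 + 2D) − (5528 + 4D) = +393 − 2D
Setting this equal to −505 kJ gives 2D = 898, so D = 449 kJ/mol.

D(O-H) ≈ 449 kJ/mol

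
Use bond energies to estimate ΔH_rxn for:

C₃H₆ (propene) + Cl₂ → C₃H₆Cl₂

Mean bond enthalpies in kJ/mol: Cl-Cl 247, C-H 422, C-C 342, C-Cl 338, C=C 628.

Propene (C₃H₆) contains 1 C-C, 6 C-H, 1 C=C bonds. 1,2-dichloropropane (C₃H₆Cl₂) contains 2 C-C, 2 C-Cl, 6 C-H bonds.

Bonds broken (reactants):
  C-C: 1 × 342 = 342
  C-H: 6 × 422 = 2532
  C=C: 1 × 628 = 628
  Cl-Cl: 1 × 247 = 247
  Σ(broken) = 3749 kJ
Bonds formed (products):
  C-C: 2 × 342 = 684
  C-Cl: 2 × 338 = 676
  C-H: 6 × 422 = 2532
  Σ(formed) = 3892 kJ
ΔH = Σ(broken) − Σ(formed) = 3749 − 3892 = −143 kJ

ΔH ≈ −143 kJ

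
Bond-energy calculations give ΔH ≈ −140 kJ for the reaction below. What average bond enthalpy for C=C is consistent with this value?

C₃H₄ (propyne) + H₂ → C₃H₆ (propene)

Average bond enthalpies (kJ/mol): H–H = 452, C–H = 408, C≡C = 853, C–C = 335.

Let D be the C=C bond energy.
Σ(broken) = 1×853 + 1×335 + 4×408 + 1×452 = 3272
Σ(formed) = 1×335 + 6×408 + 1×D = 2783 + D
ΔH = Σ(broken) − Σ(formed) = (3272) − (2783 + D) = +489 − D
Setting this equal to −140 kJ gives D = 629 kJ/mol.

D(C=C) ≈ 629 kJ/mol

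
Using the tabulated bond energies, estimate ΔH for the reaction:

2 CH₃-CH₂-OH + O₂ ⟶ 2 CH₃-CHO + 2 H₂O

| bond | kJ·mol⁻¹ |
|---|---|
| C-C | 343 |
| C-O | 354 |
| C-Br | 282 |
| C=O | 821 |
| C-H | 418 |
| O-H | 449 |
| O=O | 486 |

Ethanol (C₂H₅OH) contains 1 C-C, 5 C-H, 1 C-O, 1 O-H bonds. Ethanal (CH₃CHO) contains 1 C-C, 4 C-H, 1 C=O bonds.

ΔH ≈ −510 kJ

Bonds broken (reactants):
  C-C: 2 × 343 = 686
  C-H: 10 × 418 = 4180
  C-O: 2 × 354 = 708
  O-H: 2 × 449 = 898
  O=O: 1 × 486 = 486
  Σ(broken) = 6958 kJ
Bonds formed (products):
  C-C: 2 × 343 = 686
  C-H: 8 × 418 = 3344
  C=O: 2 × 821 = 1642
  O-H: 4 × 449 = 1796
  Σ(formed) = 7468 kJ
ΔH = Σ(broken) − Σ(formed) = 6958 − 7468 = −510 kJ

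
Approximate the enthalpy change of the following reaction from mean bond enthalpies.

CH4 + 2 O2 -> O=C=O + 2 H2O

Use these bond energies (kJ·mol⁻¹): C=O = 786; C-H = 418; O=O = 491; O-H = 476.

Bonds broken (reactants):
  C-H: 4 × 418 = 1672
  O=O: 2 × 491 = 982
  Σ(broken) = 2654 kJ
Bonds formed (products):
  C=O: 2 × 786 = 1572
  O-H: 4 × 476 = 1904
  Σ(formed) = 3476 kJ
ΔH = Σ(broken) − Σ(formed) = 2654 − 3476 = −822 kJ

ΔH ≈ −822 kJ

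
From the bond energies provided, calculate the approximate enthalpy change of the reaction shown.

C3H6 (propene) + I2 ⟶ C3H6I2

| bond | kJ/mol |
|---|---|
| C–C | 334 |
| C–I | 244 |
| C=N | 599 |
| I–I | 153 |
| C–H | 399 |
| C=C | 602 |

ΔH ≈ −67 kJ

Bonds broken (reactants):
  C–C: 1 × 334 = 334
  C–H: 6 × 399 = 2394
  C=C: 1 × 602 = 602
  I–I: 1 × 153 = 153
  Σ(broken) = 3483 kJ
Bonds formed (products):
  C–C: 2 × 334 = 668
  C–H: 6 × 399 = 2394
  C–I: 2 × 244 = 488
  Σ(formed) = 3550 kJ
ΔH = Σ(broken) − Σ(formed) = 3483 − 3550 = −67 kJ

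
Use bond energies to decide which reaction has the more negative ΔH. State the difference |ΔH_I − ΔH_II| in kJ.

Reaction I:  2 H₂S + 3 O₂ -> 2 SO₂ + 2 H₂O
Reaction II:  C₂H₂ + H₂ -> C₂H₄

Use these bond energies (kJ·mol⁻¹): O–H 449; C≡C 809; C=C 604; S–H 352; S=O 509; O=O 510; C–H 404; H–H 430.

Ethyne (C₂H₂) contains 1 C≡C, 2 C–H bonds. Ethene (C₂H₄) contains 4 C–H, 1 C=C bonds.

Reaction I, by 721 kJ

Reaction I:
  Bonds broken (reactants):
    O=O: 3 × 510 = 1530
    S–H: 4 × 352 = 1408
    Σ(broken) = 2938 kJ
  Bonds formed (products):
    O–H: 4 × 449 = 1796
    S=O: 4 × 509 = 2036
    Σ(formed) = 3832 kJ
  ΔH_I = 2938 − 3832 = −894 kJ
Reaction II:
  Bonds broken (reactants):
    C≡C: 1 × 809 = 809
    C–H: 2 × 404 = 808
    H–H: 1 × 430 = 430
    Σ(broken) = 2047 kJ
  Bonds formed (products):
    C–H: 4 × 404 = 1616
    C=C: 1 × 604 = 604
    Σ(formed) = 2220 kJ
  ΔH_II = 2047 − 2220 = −173 kJ
ΔH_I − ΔH_II = −721 kJ, so reaction I has the more negative ΔH; |ΔH_I − ΔH_II| = 721 kJ.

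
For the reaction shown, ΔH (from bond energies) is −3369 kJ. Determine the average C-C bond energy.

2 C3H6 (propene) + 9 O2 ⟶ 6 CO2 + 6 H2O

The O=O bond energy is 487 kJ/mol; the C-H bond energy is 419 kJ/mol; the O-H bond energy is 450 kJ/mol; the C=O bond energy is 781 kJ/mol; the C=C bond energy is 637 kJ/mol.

D(C-C) ≈ 359 kJ/mol

Let D be the C-C bond energy.
Σ(broken) = 2×D + 12×419 + 2×637 + 9×487 = 10685 + 2D
Σ(formed) = 12×781 + 12×450 = 14772
ΔH = Σ(broken) − Σ(formed) = (10685 + 2D) − (14772) = −4087 + 2D
Setting this equal to −3369 kJ gives 2D = 718, so D = 359 kJ/mol.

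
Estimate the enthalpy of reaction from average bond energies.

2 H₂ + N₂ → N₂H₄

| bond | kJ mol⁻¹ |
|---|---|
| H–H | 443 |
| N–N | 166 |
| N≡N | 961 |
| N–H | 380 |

ΔH ≈ +161 kJ

Bonds broken (reactants):
  H–H: 2 × 443 = 886
  N≡N: 1 × 961 = 961
  Σ(broken) = 1847 kJ
Bonds formed (products):
  N–H: 4 × 380 = 1520
  N–N: 1 × 166 = 166
  Σ(formed) = 1686 kJ
ΔH = Σ(broken) − Σ(formed) = 1847 − 1686 = +161 kJ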